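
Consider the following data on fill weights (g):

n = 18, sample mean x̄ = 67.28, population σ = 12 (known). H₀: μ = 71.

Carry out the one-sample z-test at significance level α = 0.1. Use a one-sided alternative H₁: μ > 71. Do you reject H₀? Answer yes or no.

reject H₀: no

SE = σ/√n = 12/√18 = 2.8284
z = (x̄−μ₀)/SE = (67.28−71)/2.8284 = -1.3152
p-value (one-sided, H₁ greater) = 0.90578
At α=0.1: p ≥ α → fail to reject H₀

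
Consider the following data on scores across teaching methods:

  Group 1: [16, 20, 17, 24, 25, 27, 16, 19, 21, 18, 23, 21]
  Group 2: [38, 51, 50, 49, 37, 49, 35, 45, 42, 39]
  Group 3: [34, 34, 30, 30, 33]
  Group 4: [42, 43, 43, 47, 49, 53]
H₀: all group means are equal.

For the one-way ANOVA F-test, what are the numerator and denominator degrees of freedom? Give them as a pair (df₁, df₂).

k = 4 groups, N = 33 total
df = (k−1, N−k) = (4−1, 33−4) = (3, 29)

degrees of freedom = [3, 29]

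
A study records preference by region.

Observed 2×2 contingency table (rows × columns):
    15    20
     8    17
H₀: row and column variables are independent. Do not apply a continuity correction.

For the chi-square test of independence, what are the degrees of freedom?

df = (r−1)(c−1) = (2−1)·(2−1) = 1

degrees of freedom = 1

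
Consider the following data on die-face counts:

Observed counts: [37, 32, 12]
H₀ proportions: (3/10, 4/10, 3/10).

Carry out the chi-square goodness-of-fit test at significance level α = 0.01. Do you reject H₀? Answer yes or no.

n = 81; E_i = n·p_i = [24.30, 32.40, 24.30]
χ² = (37−24.30)²/24.30 + (32−32.40)²/32.40 + (12−24.30)²/24.30 = 12.8683
df = 2
p-value (upper-tail) = 0.00161
At α=0.01: p < α → reject H₀

reject H₀: yes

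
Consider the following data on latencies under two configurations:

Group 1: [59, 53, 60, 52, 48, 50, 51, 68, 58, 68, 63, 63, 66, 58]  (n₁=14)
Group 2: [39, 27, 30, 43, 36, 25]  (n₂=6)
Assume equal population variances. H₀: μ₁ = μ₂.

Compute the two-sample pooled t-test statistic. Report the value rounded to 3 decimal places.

x̄₁=58.357, s₁=6.744, n₁=14
x̄₂=33.333, s₂=7.118, n₂=6
s_p² = [13·6.744² + 5·7.118²]/18 = 46.9193
SE = √(s_p²·(1/14+1/6)) = 3.3423
t = (58.357−33.333)/3.3423 = 7.4869
df = 18

test statistic = 7.487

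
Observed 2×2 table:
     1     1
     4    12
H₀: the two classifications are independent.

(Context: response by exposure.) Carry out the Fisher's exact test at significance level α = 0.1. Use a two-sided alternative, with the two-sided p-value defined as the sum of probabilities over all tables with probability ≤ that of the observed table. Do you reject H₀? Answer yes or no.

Margins: r₁=2, r₂=16, c₁=5, c₂=13, n=18
p_obs = C(2,1)·C(16,4)/C(18,5); sum pmf over tables with pmf ≤ p_obs
p-value (two-sided) = 0.49020
At α=0.1: p ≥ α → fail to reject H₀

reject H₀: no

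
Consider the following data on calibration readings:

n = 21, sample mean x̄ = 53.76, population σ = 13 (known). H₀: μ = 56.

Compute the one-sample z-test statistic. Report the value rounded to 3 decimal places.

test statistic = -0.790

SE = σ/√n = 13/√21 = 2.8368
z = (x̄−μ₀)/SE = (53.76−56)/2.8368 = -0.7896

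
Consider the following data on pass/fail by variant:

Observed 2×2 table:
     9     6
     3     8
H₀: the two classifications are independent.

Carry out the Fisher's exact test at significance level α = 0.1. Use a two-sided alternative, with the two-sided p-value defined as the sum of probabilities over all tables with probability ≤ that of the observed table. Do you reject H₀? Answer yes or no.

Margins: r₁=15, r₂=11, c₁=12, c₂=14, n=26
p_obs = C(15,9)·C(11,3)/C(26,12); sum pmf over tables with pmf ≤ p_obs
p-value (two-sided) = 0.13025
At α=0.1: p ≥ α → fail to reject H₀

reject H₀: no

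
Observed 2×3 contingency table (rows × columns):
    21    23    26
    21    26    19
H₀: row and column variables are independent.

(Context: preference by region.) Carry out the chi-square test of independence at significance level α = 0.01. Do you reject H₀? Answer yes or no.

reject H₀: no

Row totals [70, 66], col totals [42, 49, 45], n=136
χ² = (21−21.62)²/21.62 + (23−25.22)²/25.22 + (26−23.16)²/23.16 + (21−20.38)²/20.38 + (26−23.78)²/23.78 + (19−21.84)²/21.84 = 1.1559
df = 2
p-value (upper-tail) = 0.56104
At α=0.01: p ≥ α → fail to reject H₀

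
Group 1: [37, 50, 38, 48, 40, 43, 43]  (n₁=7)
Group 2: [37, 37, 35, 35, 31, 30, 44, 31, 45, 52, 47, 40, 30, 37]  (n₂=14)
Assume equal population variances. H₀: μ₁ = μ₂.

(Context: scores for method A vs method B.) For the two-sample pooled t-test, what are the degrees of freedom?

degrees of freedom = 19

df = n₁ + n₂ − 2 = 7 + 14 − 2 = 19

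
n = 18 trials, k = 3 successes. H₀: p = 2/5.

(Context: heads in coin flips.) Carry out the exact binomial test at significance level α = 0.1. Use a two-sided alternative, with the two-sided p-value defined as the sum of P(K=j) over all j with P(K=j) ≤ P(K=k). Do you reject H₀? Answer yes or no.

reject H₀: yes

Exact binomial: n=18, k=3, p₀=2/5=0.4000
P(X=j) = C(n,j)·p₀^j·(1−p₀)^(n−j); p = Σ P(X=j) over j with P(X=j) ≤ P(X=3)
p-value (two-sided) = 0.05306
At α=0.1: p < α → reject H₀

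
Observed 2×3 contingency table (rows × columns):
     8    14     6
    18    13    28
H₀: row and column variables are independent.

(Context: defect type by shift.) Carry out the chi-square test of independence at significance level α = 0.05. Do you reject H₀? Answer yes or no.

Row totals [28, 59], col totals [26, 27, 34], n=87
χ² = (8−8.37)²/8.37 + (14−8.69)²/8.69 + (6−10.94)²/10.94 + (18−17.63)²/17.63 + (13−18.31)²/18.31 + (28−23.06)²/23.06 = 8.1011
df = 2
p-value (upper-tail) = 0.01741
At α=0.05: p < α → reject H₀

reject H₀: yes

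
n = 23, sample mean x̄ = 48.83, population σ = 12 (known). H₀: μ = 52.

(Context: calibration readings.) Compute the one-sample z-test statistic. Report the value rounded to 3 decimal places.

test statistic = -1.267

SE = σ/√n = 12/√23 = 2.5022
z = (x̄−μ₀)/SE = (48.83−52)/2.5022 = -1.2669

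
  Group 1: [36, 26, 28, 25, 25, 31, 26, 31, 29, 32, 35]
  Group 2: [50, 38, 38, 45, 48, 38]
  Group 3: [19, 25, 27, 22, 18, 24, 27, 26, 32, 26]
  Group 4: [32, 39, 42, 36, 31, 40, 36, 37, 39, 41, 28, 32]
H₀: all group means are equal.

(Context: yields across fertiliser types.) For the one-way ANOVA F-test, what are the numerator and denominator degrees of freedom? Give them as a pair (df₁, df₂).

degrees of freedom = [3, 35]

k = 4 groups, N = 39 total
df = (k−1, N−k) = (4−1, 39−4) = (3, 35)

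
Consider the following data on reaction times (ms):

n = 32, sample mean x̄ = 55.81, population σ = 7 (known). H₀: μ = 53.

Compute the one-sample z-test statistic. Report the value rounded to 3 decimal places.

test statistic = 2.271

SE = σ/√n = 7/√32 = 1.2374
z = (x̄−μ₀)/SE = (55.81−53)/1.2374 = 2.2708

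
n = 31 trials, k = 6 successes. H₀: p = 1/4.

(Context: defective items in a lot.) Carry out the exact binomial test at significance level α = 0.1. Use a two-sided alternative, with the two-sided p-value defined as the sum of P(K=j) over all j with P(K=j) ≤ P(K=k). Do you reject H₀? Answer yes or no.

Exact binomial: n=31, k=6, p₀=1/4=0.2500
P(X=j) = C(n,j)·p₀^j·(1−p₀)^(n−j); p = Σ P(X=j) over j with P(X=j) ≤ P(X=6)
p-value (two-sided) = 0.54074
At α=0.1: p ≥ α → fail to reject H₀

reject H₀: no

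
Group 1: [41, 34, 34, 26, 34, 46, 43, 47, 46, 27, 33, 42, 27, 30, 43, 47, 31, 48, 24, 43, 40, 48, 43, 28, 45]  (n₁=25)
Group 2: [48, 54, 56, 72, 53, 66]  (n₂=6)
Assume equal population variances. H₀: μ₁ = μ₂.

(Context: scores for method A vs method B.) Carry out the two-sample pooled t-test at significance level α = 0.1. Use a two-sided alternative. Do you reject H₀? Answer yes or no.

x̄₁=38.000, s₁=8.000, n₁=25
x̄₂=58.167, s₂=8.998, n₂=6
s_p² = [24·8.000² + 5·8.998²]/29 = 66.9253
SE = √(s_p²·(1/25+1/6)) = 3.7190
t = (38.000−58.167)/3.7190 = -5.4226
df = 29
p-value (two-sided) = 0.00001
At α=0.1: p < α → reject H₀

reject H₀: yes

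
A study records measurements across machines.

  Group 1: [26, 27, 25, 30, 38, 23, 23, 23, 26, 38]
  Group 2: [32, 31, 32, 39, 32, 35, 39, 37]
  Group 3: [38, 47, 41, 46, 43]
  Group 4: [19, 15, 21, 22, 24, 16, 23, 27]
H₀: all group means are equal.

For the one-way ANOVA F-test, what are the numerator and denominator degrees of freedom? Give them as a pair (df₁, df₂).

k = 4 groups, N = 31 total
df = (k−1, N−k) = (4−1, 31−4) = (3, 27)

degrees of freedom = [3, 27]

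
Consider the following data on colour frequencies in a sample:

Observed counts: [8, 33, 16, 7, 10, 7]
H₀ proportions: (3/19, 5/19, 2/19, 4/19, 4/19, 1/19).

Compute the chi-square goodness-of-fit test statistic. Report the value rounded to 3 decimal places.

test statistic = 25.349

n = 81; E_i = n·p_i = [12.79, 21.32, 8.53, 17.05, 17.05, 4.26]
χ² = (8−12.79)²/12.79 + (33−21.32)²/21.32 + (16−8.53)²/8.53 + (7−17.05)²/17.05 + (10−17.05)²/17.05 + (7−4.26)²/4.26 = 25.3492
df = 5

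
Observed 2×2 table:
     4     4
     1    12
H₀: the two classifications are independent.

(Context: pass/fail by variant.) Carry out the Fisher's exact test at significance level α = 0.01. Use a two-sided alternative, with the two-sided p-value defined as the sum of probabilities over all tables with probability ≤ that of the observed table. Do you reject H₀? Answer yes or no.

Margins: r₁=8, r₂=13, c₁=5, c₂=16, n=21
p_obs = C(8,4)·C(13,1)/C(21,5); sum pmf over tables with pmf ≤ p_obs
p-value (two-sided) = 0.04747
At α=0.01: p ≥ α → fail to reject H₀

reject H₀: no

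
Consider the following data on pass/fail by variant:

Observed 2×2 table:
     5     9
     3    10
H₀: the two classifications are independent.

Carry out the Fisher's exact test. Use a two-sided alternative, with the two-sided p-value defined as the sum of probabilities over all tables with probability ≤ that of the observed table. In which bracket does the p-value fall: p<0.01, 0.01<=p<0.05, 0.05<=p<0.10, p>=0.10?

p-value bracket: p>=0.10

Margins: r₁=14, r₂=13, c₁=8, c₂=19, n=27
p_obs = C(14,5)·C(13,3)/C(27,8); sum pmf over tables with pmf ≤ p_obs
p-value (two-sided) = 0.67762
→ bracket: p>=0.10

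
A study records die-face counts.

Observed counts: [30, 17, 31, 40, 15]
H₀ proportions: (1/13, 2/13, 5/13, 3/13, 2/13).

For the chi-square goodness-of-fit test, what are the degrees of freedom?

degrees of freedom = 4

df = k − 1 = 5 − 1 = 4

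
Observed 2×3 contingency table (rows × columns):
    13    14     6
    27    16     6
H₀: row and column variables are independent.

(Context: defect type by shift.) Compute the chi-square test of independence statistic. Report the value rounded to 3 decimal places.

Row totals [33, 49], col totals [40, 30, 12], n=82
χ² = (13−16.10)²/16.10 + (14−12.07)²/12.07 + (6−4.83)²/4.83 + (27−23.90)²/23.90 + (16−17.93)²/17.93 + (6−7.17)²/7.17 = 1.9870
df = 2

test statistic = 1.987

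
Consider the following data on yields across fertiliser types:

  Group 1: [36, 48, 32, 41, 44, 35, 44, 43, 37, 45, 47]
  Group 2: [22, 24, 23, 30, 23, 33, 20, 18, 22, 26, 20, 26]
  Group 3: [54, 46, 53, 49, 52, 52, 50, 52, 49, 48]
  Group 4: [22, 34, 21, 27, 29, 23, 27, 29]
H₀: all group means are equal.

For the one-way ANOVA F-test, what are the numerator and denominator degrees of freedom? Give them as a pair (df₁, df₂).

k = 4 groups, N = 41 total
df = (k−1, N−k) = (4−1, 41−4) = (3, 37)

degrees of freedom = [3, 37]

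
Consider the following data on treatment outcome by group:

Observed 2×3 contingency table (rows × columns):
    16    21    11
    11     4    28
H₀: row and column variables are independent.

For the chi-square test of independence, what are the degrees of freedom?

degrees of freedom = 2

df = (r−1)(c−1) = (2−1)·(3−1) = 2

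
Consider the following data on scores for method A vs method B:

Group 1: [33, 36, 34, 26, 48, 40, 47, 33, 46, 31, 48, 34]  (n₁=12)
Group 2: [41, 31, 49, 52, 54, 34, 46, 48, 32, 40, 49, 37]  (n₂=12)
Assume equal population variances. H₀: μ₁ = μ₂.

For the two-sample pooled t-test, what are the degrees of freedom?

df = n₁ + n₂ − 2 = 12 + 12 − 2 = 22

degrees of freedom = 22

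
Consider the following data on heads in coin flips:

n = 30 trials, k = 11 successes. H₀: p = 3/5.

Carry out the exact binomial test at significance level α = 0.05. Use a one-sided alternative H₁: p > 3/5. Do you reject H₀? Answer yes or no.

Exact binomial: n=30, k=11, p₀=3/5=0.6000
P(X≥11) from Σ C(n,i)·p₀^i·(1−p₀)^(n−i)
p-value (one-sided, H₁ greater) = 0.99715
At α=0.05: p ≥ α → fail to reject H₀

reject H₀: no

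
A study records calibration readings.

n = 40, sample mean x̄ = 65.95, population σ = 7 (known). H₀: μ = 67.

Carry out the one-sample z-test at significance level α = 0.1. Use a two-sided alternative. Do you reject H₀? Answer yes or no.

SE = σ/√n = 7/√40 = 1.1068
z = (x̄−μ₀)/SE = (65.95−67)/1.1068 = -0.9487
p-value (two-sided) = 0.34278
At α=0.1: p ≥ α → fail to reject H₀

reject H₀: no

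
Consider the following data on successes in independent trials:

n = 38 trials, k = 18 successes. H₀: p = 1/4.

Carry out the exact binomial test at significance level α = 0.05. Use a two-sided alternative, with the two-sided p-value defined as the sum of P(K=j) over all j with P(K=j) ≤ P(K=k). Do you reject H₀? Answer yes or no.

Exact binomial: n=38, k=18, p₀=1/4=0.2500
P(X=j) = C(n,j)·p₀^j·(1−p₀)^(n−j); p = Σ P(X=j) over j with P(X=j) ≤ P(X=18)
p-value (two-sided) = 0.00397
At α=0.05: p < α → reject H₀

reject H₀: yes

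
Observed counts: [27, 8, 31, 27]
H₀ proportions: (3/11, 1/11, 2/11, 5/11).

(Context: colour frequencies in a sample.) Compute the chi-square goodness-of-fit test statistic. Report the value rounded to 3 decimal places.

n = 93; E_i = n·p_i = [25.36, 8.45, 16.91, 42.27]
χ² = (27−25.36)²/25.36 + (8−8.45)²/8.45 + (31−16.91)²/16.91 + (27−42.27)²/42.27 = 17.3903
df = 3

test statistic = 17.390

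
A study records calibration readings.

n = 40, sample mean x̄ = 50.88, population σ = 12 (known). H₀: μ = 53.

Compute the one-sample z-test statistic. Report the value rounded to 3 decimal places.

SE = σ/√n = 12/√40 = 1.8974
z = (x̄−μ₀)/SE = (50.88−53)/1.8974 = -1.1173

test statistic = -1.117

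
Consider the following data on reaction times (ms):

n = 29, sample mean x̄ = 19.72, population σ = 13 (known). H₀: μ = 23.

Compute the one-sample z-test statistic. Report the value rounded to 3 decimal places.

SE = σ/√n = 13/√29 = 2.4140
z = (x̄−μ₀)/SE = (19.72−23)/2.4140 = -1.3587

test statistic = -1.359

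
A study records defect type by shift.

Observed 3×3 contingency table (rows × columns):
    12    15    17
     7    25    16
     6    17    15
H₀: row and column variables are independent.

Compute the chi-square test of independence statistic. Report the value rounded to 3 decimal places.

test statistic = 4.227

Row totals [44, 48, 38], col totals [25, 57, 48], n=130
χ² = (12−8.46)²/8.46 + (15−19.29)²/19.29 + (17−16.25)²/16.25 + (7−9.23)²/9.23 + (25−21.05)²/21.05 + (16−17.72)²/17.72 + (6−7.31)²/7.31 + (17−16.66)²/16.66 + (15−14.03)²/14.03 = 4.2269
df = 4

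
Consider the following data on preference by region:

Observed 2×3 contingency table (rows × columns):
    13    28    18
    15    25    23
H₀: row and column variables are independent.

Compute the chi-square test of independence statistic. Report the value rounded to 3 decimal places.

Row totals [59, 63], col totals [28, 53, 41], n=122
χ² = (13−13.54)²/13.54 + (28−25.63)²/25.63 + (18−19.83)²/19.83 + (15−14.46)²/14.46 + (25−27.37)²/27.37 + (23−21.17)²/21.17 = 0.7921
df = 2

test statistic = 0.792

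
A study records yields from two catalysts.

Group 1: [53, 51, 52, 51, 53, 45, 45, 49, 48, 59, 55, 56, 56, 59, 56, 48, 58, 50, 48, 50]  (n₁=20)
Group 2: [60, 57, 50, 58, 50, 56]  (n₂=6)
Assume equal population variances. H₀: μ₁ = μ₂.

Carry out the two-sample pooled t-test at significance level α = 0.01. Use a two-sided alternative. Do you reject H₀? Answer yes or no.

x̄₁=52.100, s₁=4.340, n₁=20
x̄₂=55.167, s₂=4.215, n₂=6
s_p² = [19·4.340² + 5·4.215²]/24 = 18.6097
SE = √(s_p²·(1/20+1/6)) = 2.0080
t = (52.100−55.167)/2.0080 = -1.5272
df = 24
p-value (two-sided) = 0.13978
At α=0.01: p ≥ α → fail to reject H₀

reject H₀: no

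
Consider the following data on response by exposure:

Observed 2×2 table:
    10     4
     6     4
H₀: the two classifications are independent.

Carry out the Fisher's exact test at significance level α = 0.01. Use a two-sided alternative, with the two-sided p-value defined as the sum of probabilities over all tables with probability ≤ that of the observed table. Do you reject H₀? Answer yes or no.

reject H₀: no

Margins: r₁=14, r₂=10, c₁=16, c₂=8, n=24
p_obs = C(14,10)·C(10,6)/C(24,16); sum pmf over tables with pmf ≤ p_obs
p-value (two-sided) = 0.67335
At α=0.01: p ≥ α → fail to reject H₀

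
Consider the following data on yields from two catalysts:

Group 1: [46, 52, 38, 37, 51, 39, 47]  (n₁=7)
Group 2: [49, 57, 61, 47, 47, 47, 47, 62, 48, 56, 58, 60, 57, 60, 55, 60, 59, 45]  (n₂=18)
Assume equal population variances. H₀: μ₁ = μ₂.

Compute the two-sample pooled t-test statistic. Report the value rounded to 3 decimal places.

x̄₁=44.286, s₁=6.264, n₁=7
x̄₂=54.167, s₂=6.051, n₂=18
s_p² = [6·6.264² + 17·6.051²]/23 = 37.3012
SE = √(s_p²·(1/7+1/18)) = 2.7205
t = (44.286−54.167)/2.7205 = -3.6321
df = 23

test statistic = -3.632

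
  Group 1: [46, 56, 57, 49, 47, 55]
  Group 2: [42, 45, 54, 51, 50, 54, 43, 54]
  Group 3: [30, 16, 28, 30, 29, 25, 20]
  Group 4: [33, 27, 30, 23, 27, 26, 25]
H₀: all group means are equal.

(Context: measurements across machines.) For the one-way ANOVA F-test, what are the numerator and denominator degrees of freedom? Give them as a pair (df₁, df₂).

k = 4 groups, N = 28 total
df = (k−1, N−k) = (4−1, 28−4) = (3, 24)

degrees of freedom = [3, 24]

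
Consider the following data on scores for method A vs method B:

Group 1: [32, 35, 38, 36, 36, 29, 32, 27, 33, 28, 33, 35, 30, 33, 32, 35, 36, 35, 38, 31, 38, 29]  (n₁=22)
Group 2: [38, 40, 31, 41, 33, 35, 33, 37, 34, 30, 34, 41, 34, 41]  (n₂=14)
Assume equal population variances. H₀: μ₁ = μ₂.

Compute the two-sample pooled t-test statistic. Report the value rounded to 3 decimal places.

test statistic = -2.206

x̄₁=33.227, s₁=3.280, n₁=22
x̄₂=35.857, s₂=3.800, n₂=14
s_p² = [21·3.280² + 13·3.800²]/34 = 12.1641
SE = √(s_p²·(1/22+1/14)) = 1.1924
t = (33.227−35.857)/1.1924 = -2.2056
df = 34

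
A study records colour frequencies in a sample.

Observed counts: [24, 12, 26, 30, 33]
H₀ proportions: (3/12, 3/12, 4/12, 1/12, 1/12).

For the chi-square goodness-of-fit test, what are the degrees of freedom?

degrees of freedom = 4

df = k − 1 = 5 − 1 = 4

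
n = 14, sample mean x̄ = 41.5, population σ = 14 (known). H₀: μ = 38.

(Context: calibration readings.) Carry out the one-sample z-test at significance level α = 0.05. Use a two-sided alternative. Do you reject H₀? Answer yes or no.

reject H₀: no

SE = σ/√n = 14/√14 = 3.7417
z = (x̄−μ₀)/SE = (41.5−38)/3.7417 = 0.9354
p-value (two-sided) = 0.34957
At α=0.05: p ≥ α → fail to reject H₀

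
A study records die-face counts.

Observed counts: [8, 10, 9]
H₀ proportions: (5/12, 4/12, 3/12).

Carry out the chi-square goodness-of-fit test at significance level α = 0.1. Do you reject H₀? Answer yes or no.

reject H₀: no

n = 27; E_i = n·p_i = [11.25, 9.00, 6.75]
χ² = (8−11.25)²/11.25 + (10−9.00)²/9.00 + (9−6.75)²/6.75 = 1.8000
df = 2
p-value (upper-tail) = 0.40657
At α=0.1: p ≥ α → fail to reject H₀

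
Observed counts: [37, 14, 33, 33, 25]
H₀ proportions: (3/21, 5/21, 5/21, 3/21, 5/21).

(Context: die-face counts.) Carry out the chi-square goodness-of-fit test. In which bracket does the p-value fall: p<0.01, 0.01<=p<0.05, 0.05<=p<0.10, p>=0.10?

n = 142; E_i = n·p_i = [20.29, 33.81, 33.81, 20.29, 33.81]
χ² = (37−20.29)²/20.29 + (14−33.81)²/33.81 + (33−33.81)²/33.81 + (33−20.29)²/20.29 + (25−33.81)²/33.81 = 35.6620
df = 4
p-value (upper-tail) = 0.00000
→ bracket: p<0.01

p-value bracket: p<0.01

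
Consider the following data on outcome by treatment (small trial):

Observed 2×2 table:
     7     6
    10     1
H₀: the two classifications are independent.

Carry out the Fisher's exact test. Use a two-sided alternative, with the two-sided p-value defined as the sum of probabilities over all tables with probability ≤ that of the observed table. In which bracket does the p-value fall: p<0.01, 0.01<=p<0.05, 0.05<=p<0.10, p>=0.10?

p-value bracket: 0.05<=p<0.10

Margins: r₁=13, r₂=11, c₁=17, c₂=7, n=24
p_obs = C(13,7)·C(11,10)/C(24,17); sum pmf over tables with pmf ≤ p_obs
p-value (two-sided) = 0.07780
→ bracket: 0.05<=p<0.10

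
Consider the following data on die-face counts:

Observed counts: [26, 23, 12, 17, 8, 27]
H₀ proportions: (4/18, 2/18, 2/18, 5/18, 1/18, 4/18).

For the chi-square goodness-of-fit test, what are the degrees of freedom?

degrees of freedom = 5

df = k − 1 = 6 − 1 = 5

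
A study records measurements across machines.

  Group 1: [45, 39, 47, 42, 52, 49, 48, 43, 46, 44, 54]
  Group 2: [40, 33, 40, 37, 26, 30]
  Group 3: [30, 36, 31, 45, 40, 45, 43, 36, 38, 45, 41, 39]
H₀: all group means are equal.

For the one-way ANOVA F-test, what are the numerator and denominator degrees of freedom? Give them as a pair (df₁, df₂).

k = 3 groups, N = 29 total
df = (k−1, N−k) = (3−1, 29−3) = (2, 26)

degrees of freedom = [2, 26]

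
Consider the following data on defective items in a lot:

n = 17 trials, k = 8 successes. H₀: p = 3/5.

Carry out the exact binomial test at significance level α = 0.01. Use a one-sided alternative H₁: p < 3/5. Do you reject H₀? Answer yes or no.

Exact binomial: n=17, k=8, p₀=3/5=0.6000
P(X≤8) from Σ C(n,i)·p₀^i·(1−p₀)^(n−i)
p-value (one-sided, H₁ less) = 0.19894
At α=0.01: p ≥ α → fail to reject H₀

reject H₀: no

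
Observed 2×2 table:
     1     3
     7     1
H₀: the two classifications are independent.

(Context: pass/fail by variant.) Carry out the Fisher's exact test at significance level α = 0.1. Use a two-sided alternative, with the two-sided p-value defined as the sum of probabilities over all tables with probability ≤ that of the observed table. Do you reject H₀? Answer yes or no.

reject H₀: yes

Margins: r₁=4, r₂=8, c₁=8, c₂=4, n=12
p_obs = C(4,1)·C(8,7)/C(12,8); sum pmf over tables with pmf ≤ p_obs
p-value (two-sided) = 0.06667
At α=0.1: p < α → reject H₀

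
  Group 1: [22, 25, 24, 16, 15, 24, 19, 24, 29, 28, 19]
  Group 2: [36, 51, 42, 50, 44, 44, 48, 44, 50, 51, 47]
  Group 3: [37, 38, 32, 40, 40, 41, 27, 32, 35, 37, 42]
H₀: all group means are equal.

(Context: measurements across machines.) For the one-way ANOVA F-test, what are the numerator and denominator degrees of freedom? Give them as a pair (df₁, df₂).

k = 3 groups, N = 33 total
df = (k−1, N−k) = (3−1, 33−3) = (2, 30)

degrees of freedom = [2, 30]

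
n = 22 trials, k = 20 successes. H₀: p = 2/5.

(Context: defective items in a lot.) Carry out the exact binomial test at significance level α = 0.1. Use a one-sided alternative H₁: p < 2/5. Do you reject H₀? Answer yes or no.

reject H₀: no

Exact binomial: n=22, k=20, p₀=2/5=0.4000
P(X≤20) from Σ C(n,i)·p₀^i·(1−p₀)^(n−i)
p-value (one-sided, H₁ less) = 1.00000
At α=0.1: p ≥ α → fail to reject H₀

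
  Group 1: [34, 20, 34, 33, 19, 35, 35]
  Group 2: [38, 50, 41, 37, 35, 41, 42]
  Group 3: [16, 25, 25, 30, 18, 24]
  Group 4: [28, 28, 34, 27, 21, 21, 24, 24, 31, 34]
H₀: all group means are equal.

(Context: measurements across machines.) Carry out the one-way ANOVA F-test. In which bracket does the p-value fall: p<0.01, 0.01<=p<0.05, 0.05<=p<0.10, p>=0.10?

Group means [30.00, 40.57, 23.00, 27.20], grand mean 30.133
SSB = Σnᵢ(x̄ᵢ−x̄)² = 1154.152; SSW = ΣΣ(x−x̄ᵢ)² = 791.314
MSB = 1154.152/3 = 384.7175; MSW = 791.314/26 = 30.4352
F = MSB/MSW = 12.6406
df = (3, 26)
p-value (upper-tail) = 0.00003
→ bracket: p<0.01

p-value bracket: p<0.01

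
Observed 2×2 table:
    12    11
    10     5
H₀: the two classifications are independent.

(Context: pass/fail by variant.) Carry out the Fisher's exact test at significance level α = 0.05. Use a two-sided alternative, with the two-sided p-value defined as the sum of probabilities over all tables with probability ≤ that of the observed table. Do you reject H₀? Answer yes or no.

Margins: r₁=23, r₂=15, c₁=22, c₂=16, n=38
p_obs = C(23,12)·C(15,10)/C(38,22); sum pmf over tables with pmf ≤ p_obs
p-value (two-sided) = 0.50608
At α=0.05: p ≥ α → fail to reject H₀

reject H₀: no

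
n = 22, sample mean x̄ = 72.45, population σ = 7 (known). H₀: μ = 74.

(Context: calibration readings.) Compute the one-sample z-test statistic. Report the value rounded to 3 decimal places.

test statistic = -1.039

SE = σ/√n = 7/√22 = 1.4924
z = (x̄−μ₀)/SE = (72.45−74)/1.4924 = -1.0386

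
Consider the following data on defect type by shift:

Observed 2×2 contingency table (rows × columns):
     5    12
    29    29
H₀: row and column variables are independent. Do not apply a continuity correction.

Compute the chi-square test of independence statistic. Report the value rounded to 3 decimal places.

Row totals [17, 58], col totals [34, 41], n=75
χ² = (5−7.71)²/7.71 + (12−9.29)²/9.29 + (29−26.29)²/26.29 + (29−31.71)²/31.71 = 2.2486
df = 1

test statistic = 2.249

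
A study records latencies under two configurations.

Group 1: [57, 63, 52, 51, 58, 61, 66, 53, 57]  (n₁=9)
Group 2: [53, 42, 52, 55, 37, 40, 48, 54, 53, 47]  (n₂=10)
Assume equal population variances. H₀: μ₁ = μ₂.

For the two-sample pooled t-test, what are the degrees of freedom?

degrees of freedom = 17

df = n₁ + n₂ − 2 = 9 + 10 − 2 = 17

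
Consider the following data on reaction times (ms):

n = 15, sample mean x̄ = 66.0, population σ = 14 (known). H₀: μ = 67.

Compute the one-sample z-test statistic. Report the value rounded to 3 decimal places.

test statistic = -0.277

SE = σ/√n = 14/√15 = 3.6148
z = (x̄−μ₀)/SE = (66.0−67)/3.6148 = -0.2766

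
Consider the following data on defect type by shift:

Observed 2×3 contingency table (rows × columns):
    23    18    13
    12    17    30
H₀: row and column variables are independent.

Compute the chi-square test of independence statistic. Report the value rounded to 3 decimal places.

test statistic = 10.005

Row totals [54, 59], col totals [35, 35, 43], n=113
χ² = (23−16.73)²/16.73 + (18−16.73)²/16.73 + (13−20.55)²/20.55 + (12−18.27)²/18.27 + (17−18.27)²/18.27 + (30−22.45)²/22.45 = 10.0050
df = 2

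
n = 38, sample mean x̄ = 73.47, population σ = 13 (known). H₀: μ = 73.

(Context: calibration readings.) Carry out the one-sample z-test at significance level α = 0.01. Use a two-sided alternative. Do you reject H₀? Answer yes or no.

reject H₀: no

SE = σ/√n = 13/√38 = 2.1089
z = (x̄−μ₀)/SE = (73.47−73)/2.1089 = 0.2229
p-value (two-sided) = 0.82364
At α=0.01: p ≥ α → fail to reject H₀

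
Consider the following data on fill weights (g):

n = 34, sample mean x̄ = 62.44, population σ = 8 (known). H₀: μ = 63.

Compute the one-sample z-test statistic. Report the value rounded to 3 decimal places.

SE = σ/√n = 8/√34 = 1.3720
z = (x̄−μ₀)/SE = (62.44−63)/1.3720 = -0.4082

test statistic = -0.408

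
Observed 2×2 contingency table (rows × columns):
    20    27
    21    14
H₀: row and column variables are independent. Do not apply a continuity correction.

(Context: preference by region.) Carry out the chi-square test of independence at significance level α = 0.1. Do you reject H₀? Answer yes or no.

Row totals [47, 35], col totals [41, 41], n=82
χ² = (20−23.50)²/23.50 + (27−23.50)²/23.50 + (21−17.50)²/17.50 + (14−17.50)²/17.50 = 2.4426
df = 1
p-value (upper-tail) = 0.11808
At α=0.1: p ≥ α → fail to reject H₀

reject H₀: no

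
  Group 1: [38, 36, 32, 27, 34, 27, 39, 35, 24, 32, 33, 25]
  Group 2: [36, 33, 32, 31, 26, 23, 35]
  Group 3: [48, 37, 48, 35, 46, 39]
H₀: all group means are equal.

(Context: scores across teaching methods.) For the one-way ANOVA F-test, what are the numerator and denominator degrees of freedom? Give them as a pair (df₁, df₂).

k = 3 groups, N = 25 total
df = (k−1, N−k) = (3−1, 25−3) = (2, 22)

degrees of freedom = [2, 22]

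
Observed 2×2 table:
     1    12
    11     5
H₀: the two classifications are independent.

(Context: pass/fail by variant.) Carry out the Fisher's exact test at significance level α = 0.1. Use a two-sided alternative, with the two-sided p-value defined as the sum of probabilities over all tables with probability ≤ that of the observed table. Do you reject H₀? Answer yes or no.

reject H₀: yes

Margins: r₁=13, r₂=16, c₁=12, c₂=17, n=29
p_obs = C(13,1)·C(16,11)/C(29,12); sum pmf over tables with pmf ≤ p_obs
p-value (two-sided) = 0.00181
At α=0.1: p < α → reject H₀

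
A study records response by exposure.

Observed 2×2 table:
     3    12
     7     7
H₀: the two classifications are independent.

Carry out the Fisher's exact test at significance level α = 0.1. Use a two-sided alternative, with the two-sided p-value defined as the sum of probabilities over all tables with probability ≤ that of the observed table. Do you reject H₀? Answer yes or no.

reject H₀: no

Margins: r₁=15, r₂=14, c₁=10, c₂=19, n=29
p_obs = C(15,3)·C(14,7)/C(29,10); sum pmf over tables with pmf ≤ p_obs
p-value (two-sided) = 0.12814
At α=0.1: p ≥ α → fail to reject H₀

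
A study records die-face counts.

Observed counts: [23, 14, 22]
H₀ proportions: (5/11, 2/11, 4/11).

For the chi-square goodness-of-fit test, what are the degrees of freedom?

df = k − 1 = 3 − 1 = 2

degrees of freedom = 2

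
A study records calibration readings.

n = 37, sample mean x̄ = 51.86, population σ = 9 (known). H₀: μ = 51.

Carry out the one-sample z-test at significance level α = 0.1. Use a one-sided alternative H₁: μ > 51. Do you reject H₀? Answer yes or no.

SE = σ/√n = 9/√37 = 1.4796
z = (x̄−μ₀)/SE = (51.86−51)/1.4796 = 0.5812
p-value (one-sided, H₁ greater) = 0.28054
At α=0.1: p ≥ α → fail to reject H₀

reject H₀: no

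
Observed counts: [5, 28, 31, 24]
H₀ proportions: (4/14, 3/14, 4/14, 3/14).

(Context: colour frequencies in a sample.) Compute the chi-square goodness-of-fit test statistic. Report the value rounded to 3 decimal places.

test statistic = 23.337

n = 88; E_i = n·p_i = [25.14, 18.86, 25.14, 18.86]
χ² = (5−25.14)²/25.14 + (28−18.86)²/18.86 + (31−25.14)²/25.14 + (24−18.86)²/18.86 = 23.3371
df = 3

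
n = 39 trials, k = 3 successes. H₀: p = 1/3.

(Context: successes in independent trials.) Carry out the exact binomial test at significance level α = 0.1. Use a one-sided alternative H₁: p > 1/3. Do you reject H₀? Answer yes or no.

Exact binomial: n=39, k=3, p₀=1/3=0.3333
P(X≥3) from Σ C(n,i)·p₀^i·(1−p₀)^(n−i)
p-value (one-sided, H₁ greater) = 0.99997
At α=0.1: p ≥ α → fail to reject H₀

reject H₀: no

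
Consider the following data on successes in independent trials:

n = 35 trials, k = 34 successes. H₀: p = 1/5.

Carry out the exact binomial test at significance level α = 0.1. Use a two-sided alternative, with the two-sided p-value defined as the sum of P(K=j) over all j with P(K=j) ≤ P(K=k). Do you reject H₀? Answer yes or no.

reject H₀: yes

Exact binomial: n=35, k=34, p₀=1/5=0.2000
P(X=j) = C(n,j)·p₀^j·(1−p₀)^(n−j); p = Σ P(X=j) over j with P(X=j) ≤ P(X=34)
p-value (two-sided) = 0.00000
At α=0.1: p < α → reject H₀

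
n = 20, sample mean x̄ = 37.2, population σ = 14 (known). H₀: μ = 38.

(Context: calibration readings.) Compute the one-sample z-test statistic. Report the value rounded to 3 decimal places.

test statistic = -0.256

SE = σ/√n = 14/√20 = 3.1305
z = (x̄−μ₀)/SE = (37.2−38)/3.1305 = -0.2556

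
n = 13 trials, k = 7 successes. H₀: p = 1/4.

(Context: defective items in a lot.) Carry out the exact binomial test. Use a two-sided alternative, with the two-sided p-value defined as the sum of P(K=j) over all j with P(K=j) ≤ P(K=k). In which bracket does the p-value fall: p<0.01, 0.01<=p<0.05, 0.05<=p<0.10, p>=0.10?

Exact binomial: n=13, k=7, p₀=1/4=0.2500
P(X=j) = C(n,j)·p₀^j·(1−p₀)^(n−j); p = Σ P(X=j) over j with P(X=j) ≤ P(X=7)
p-value (two-sided) = 0.02429
→ bracket: 0.01<=p<0.05

p-value bracket: 0.01<=p<0.05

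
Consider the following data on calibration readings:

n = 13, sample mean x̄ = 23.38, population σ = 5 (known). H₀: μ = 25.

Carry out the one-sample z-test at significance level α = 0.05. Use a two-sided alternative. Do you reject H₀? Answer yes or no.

reject H₀: no

SE = σ/√n = 5/√13 = 1.3868
z = (x̄−μ₀)/SE = (23.38−25)/1.3868 = -1.1682
p-value (two-sided) = 0.24273
At α=0.05: p ≥ α → fail to reject H₀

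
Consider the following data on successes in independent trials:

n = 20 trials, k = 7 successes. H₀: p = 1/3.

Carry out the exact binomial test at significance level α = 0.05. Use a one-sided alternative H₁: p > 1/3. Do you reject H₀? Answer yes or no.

reject H₀: no

Exact binomial: n=20, k=7, p₀=1/3=0.3333
P(X≥7) from Σ C(n,i)·p₀^i·(1−p₀)^(n−i)
p-value (one-sided, H₁ greater) = 0.52066
At α=0.05: p ≥ α → fail to reject H₀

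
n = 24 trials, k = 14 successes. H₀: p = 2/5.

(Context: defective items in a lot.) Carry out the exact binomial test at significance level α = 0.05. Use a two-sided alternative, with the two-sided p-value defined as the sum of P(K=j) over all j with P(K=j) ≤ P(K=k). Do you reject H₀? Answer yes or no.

Exact binomial: n=24, k=14, p₀=2/5=0.4000
P(X=j) = C(n,j)·p₀^j·(1−p₀)^(n−j); p = Σ P(X=j) over j with P(X=j) ≤ P(X=14)
p-value (two-sided) = 0.09346
At α=0.05: p ≥ α → fail to reject H₀

reject H₀: no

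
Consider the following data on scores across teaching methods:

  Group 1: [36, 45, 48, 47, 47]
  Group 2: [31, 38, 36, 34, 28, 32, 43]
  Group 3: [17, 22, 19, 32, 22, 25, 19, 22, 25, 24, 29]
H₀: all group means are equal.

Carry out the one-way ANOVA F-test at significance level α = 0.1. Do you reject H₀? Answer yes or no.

Group means [44.60, 34.57, 23.27], grand mean 31.348
SSB = Σnᵢ(x̄ᵢ−x̄)² = 1668.121; SSW = ΣΣ(x−x̄ᵢ)² = 441.096
MSB = 1668.121/2 = 834.0606; MSW = 441.096/20 = 22.0548
F = MSB/MSW = 37.8176
df = (2, 20)
p-value (upper-tail) = 0.00000
At α=0.1: p < α → reject H₀

reject H₀: yes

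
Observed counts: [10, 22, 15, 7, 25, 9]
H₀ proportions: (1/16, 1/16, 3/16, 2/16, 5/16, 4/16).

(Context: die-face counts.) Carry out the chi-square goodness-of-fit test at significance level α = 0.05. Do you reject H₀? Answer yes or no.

n = 88; E_i = n·p_i = [5.50, 5.50, 16.50, 11.00, 27.50, 22.00]
χ² = (10−5.50)²/5.50 + (22−5.50)²/5.50 + (15−16.50)²/16.50 + (7−11.00)²/11.00 + (25−27.50)²/27.50 + (9−22.00)²/22.00 = 62.6818
df = 5
p-value (upper-tail) = 0.00000
At α=0.05: p < α → reject H₀

reject H₀: yes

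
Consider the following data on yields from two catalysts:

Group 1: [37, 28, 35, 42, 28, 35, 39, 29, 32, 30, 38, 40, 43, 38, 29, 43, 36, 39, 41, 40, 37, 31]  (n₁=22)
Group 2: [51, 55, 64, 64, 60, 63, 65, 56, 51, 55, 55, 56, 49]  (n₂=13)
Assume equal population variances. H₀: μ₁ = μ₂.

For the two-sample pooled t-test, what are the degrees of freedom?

df = n₁ + n₂ − 2 = 22 + 13 − 2 = 33

degrees of freedom = 33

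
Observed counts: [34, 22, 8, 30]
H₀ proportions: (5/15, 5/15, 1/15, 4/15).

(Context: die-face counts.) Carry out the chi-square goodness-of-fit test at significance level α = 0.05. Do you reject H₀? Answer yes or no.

reject H₀: no

n = 94; E_i = n·p_i = [31.33, 31.33, 6.27, 25.07]
χ² = (34−31.33)²/31.33 + (22−31.33)²/31.33 + (8−6.27)²/6.27 + (30−25.07)²/25.07 = 4.4574
df = 3
p-value (upper-tail) = 0.21612
At α=0.05: p ≥ α → fail to reject H₀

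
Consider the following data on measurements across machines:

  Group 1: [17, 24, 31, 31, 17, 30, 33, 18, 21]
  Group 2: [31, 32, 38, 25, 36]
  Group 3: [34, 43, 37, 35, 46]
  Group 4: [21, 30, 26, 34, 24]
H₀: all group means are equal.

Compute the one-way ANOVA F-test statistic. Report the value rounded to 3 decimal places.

test statistic = 7.305

Group means [24.67, 32.40, 39.00, 27.00], grand mean 29.750
SSB = Σnᵢ(x̄ᵢ−x̄)² = 733.300; SSW = ΣΣ(x−x̄ᵢ)² = 669.200
MSB = 733.300/3 = 244.4333; MSW = 669.200/20 = 33.4600
F = MSB/MSW = 7.3052
df = (3, 20)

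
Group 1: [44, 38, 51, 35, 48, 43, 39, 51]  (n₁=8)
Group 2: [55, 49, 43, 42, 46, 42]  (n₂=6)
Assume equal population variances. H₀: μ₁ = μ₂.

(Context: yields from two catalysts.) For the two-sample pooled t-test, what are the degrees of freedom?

degrees of freedom = 12

df = n₁ + n₂ − 2 = 8 + 6 − 2 = 12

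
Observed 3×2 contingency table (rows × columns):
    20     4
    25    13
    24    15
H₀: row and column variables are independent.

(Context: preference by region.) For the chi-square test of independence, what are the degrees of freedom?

df = (r−1)(c−1) = (3−1)·(2−1) = 2

degrees of freedom = 2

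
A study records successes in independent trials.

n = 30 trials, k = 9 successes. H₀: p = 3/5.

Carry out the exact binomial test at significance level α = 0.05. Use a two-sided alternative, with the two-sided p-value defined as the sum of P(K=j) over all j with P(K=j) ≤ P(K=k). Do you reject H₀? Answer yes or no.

Exact binomial: n=30, k=9, p₀=3/5=0.6000
P(X=j) = C(n,j)·p₀^j·(1−p₀)^(n−j); p = Σ P(X=j) over j with P(X=j) ≤ P(X=9)
p-value (two-sided) = 0.00117
At α=0.05: p < α → reject H₀

reject H₀: yes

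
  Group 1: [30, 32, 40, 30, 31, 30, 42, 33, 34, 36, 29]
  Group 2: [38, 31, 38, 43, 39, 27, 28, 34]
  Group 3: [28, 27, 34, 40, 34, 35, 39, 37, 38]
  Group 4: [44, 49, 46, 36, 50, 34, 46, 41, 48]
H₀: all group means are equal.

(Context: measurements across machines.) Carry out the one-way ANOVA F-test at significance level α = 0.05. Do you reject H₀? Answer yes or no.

Group means [33.36, 34.75, 34.67, 43.78], grand mean 36.514
SSB = Σnᵢ(x̄ᵢ−x̄)² = 639.642; SSW = ΣΣ(x−x̄ᵢ)² = 839.601
MSB = 639.642/3 = 213.2141; MSW = 839.601/33 = 25.4425
F = MSB/MSW = 8.3802
df = (3, 33)
p-value (upper-tail) = 0.00028
At α=0.05: p < α → reject H₀

reject H₀: yes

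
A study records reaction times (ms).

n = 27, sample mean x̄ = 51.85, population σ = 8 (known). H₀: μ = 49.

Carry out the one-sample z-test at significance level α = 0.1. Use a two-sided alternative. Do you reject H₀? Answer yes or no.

SE = σ/√n = 8/√27 = 1.5396
z = (x̄−μ₀)/SE = (51.85−49)/1.5396 = 1.8511
p-value (two-sided) = 0.06415
At α=0.1: p < α → reject H₀

reject H₀: yes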